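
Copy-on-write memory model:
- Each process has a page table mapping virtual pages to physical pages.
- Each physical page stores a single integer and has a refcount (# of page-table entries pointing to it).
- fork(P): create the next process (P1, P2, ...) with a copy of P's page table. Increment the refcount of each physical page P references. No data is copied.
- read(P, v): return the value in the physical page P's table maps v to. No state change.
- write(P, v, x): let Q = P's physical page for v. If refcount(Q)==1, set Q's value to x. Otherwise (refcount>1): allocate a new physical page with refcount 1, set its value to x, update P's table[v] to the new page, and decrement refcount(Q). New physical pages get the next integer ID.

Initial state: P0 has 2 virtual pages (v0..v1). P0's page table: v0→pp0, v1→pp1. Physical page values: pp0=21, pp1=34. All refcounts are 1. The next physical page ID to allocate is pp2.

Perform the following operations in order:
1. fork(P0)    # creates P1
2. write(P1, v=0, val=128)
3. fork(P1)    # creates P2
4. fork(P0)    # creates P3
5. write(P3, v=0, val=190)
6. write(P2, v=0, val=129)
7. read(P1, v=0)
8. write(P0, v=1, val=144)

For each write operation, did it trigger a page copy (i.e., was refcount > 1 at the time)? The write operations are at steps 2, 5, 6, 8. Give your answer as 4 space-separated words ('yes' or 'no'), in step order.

Op 1: fork(P0) -> P1. 2 ppages; refcounts: pp0:2 pp1:2
Op 2: write(P1, v0, 128). refcount(pp0)=2>1 -> COPY to pp2. 3 ppages; refcounts: pp0:1 pp1:2 pp2:1
Op 3: fork(P1) -> P2. 3 ppages; refcounts: pp0:1 pp1:3 pp2:2
Op 4: fork(P0) -> P3. 3 ppages; refcounts: pp0:2 pp1:4 pp2:2
Op 5: write(P3, v0, 190). refcount(pp0)=2>1 -> COPY to pp3. 4 ppages; refcounts: pp0:1 pp1:4 pp2:2 pp3:1
Op 6: write(P2, v0, 129). refcount(pp2)=2>1 -> COPY to pp4. 5 ppages; refcounts: pp0:1 pp1:4 pp2:1 pp3:1 pp4:1
Op 7: read(P1, v0) -> 128. No state change.
Op 8: write(P0, v1, 144). refcount(pp1)=4>1 -> COPY to pp5. 6 ppages; refcounts: pp0:1 pp1:3 pp2:1 pp3:1 pp4:1 pp5:1

yes yes yes yes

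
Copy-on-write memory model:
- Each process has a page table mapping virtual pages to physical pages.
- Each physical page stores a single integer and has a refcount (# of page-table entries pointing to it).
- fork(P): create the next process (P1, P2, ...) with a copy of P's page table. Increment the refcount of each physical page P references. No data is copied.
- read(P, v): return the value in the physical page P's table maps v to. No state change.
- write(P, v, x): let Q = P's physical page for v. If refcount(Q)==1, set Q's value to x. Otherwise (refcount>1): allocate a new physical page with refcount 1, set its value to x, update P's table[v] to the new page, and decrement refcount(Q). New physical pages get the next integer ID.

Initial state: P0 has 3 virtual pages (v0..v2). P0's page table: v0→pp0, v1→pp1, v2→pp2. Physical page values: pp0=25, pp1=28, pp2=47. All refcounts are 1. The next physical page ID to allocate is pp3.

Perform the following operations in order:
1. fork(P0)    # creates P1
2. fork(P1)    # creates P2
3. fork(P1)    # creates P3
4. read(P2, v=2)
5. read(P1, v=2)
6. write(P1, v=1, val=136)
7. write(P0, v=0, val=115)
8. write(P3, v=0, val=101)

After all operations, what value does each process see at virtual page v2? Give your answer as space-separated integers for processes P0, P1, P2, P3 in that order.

Op 1: fork(P0) -> P1. 3 ppages; refcounts: pp0:2 pp1:2 pp2:2
Op 2: fork(P1) -> P2. 3 ppages; refcounts: pp0:3 pp1:3 pp2:3
Op 3: fork(P1) -> P3. 3 ppages; refcounts: pp0:4 pp1:4 pp2:4
Op 4: read(P2, v2) -> 47. No state change.
Op 5: read(P1, v2) -> 47. No state change.
Op 6: write(P1, v1, 136). refcount(pp1)=4>1 -> COPY to pp3. 4 ppages; refcounts: pp0:4 pp1:3 pp2:4 pp3:1
Op 7: write(P0, v0, 115). refcount(pp0)=4>1 -> COPY to pp4. 5 ppages; refcounts: pp0:3 pp1:3 pp2:4 pp3:1 pp4:1
Op 8: write(P3, v0, 101). refcount(pp0)=3>1 -> COPY to pp5. 6 ppages; refcounts: pp0:2 pp1:3 pp2:4 pp3:1 pp4:1 pp5:1
P0: v2 -> pp2 = 47
P1: v2 -> pp2 = 47
P2: v2 -> pp2 = 47
P3: v2 -> pp2 = 47

Answer: 47 47 47 47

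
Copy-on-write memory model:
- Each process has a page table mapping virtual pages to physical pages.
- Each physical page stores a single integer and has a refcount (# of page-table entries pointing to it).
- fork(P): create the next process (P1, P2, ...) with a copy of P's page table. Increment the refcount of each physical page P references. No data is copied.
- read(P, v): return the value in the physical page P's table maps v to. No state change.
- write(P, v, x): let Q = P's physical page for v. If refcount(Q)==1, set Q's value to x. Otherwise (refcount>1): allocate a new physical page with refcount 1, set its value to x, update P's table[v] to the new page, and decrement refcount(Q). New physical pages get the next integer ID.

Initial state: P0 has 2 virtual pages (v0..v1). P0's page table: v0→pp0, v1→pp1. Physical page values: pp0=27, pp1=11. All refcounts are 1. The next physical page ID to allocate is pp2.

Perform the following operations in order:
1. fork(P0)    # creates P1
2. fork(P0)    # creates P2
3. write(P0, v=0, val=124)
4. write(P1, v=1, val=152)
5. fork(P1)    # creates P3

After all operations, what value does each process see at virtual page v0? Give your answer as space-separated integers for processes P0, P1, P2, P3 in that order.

Answer: 124 27 27 27

Derivation:
Op 1: fork(P0) -> P1. 2 ppages; refcounts: pp0:2 pp1:2
Op 2: fork(P0) -> P2. 2 ppages; refcounts: pp0:3 pp1:3
Op 3: write(P0, v0, 124). refcount(pp0)=3>1 -> COPY to pp2. 3 ppages; refcounts: pp0:2 pp1:3 pp2:1
Op 4: write(P1, v1, 152). refcount(pp1)=3>1 -> COPY to pp3. 4 ppages; refcounts: pp0:2 pp1:2 pp2:1 pp3:1
Op 5: fork(P1) -> P3. 4 ppages; refcounts: pp0:3 pp1:2 pp2:1 pp3:2
P0: v0 -> pp2 = 124
P1: v0 -> pp0 = 27
P2: v0 -> pp0 = 27
P3: v0 -> pp0 = 27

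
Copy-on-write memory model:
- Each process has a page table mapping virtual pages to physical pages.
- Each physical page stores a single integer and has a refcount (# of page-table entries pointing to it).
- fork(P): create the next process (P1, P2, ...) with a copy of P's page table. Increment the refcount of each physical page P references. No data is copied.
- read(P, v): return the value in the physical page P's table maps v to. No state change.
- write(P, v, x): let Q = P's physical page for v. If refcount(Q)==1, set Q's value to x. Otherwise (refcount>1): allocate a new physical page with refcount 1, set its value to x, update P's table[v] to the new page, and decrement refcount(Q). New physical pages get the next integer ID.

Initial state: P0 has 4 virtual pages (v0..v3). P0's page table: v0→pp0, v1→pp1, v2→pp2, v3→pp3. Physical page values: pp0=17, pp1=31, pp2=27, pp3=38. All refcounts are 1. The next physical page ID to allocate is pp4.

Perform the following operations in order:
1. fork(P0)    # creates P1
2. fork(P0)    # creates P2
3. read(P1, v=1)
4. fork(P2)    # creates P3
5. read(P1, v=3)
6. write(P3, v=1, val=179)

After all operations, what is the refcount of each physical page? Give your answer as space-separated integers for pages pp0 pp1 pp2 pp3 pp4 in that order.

Op 1: fork(P0) -> P1. 4 ppages; refcounts: pp0:2 pp1:2 pp2:2 pp3:2
Op 2: fork(P0) -> P2. 4 ppages; refcounts: pp0:3 pp1:3 pp2:3 pp3:3
Op 3: read(P1, v1) -> 31. No state change.
Op 4: fork(P2) -> P3. 4 ppages; refcounts: pp0:4 pp1:4 pp2:4 pp3:4
Op 5: read(P1, v3) -> 38. No state change.
Op 6: write(P3, v1, 179). refcount(pp1)=4>1 -> COPY to pp4. 5 ppages; refcounts: pp0:4 pp1:3 pp2:4 pp3:4 pp4:1

Answer: 4 3 4 4 1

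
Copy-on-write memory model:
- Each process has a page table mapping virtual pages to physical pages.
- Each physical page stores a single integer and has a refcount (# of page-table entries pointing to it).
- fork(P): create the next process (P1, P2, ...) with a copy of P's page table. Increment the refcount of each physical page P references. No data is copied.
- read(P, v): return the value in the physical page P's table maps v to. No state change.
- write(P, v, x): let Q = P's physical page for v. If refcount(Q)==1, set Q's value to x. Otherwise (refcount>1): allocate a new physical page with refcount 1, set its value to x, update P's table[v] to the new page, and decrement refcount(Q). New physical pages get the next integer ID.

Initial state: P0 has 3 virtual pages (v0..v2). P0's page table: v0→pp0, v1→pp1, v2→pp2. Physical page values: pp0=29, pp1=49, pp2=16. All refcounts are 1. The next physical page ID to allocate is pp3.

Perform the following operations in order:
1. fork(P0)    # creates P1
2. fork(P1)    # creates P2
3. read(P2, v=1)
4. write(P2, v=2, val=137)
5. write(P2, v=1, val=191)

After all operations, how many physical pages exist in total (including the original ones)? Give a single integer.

Op 1: fork(P0) -> P1. 3 ppages; refcounts: pp0:2 pp1:2 pp2:2
Op 2: fork(P1) -> P2. 3 ppages; refcounts: pp0:3 pp1:3 pp2:3
Op 3: read(P2, v1) -> 49. No state change.
Op 4: write(P2, v2, 137). refcount(pp2)=3>1 -> COPY to pp3. 4 ppages; refcounts: pp0:3 pp1:3 pp2:2 pp3:1
Op 5: write(P2, v1, 191). refcount(pp1)=3>1 -> COPY to pp4. 5 ppages; refcounts: pp0:3 pp1:2 pp2:2 pp3:1 pp4:1

Answer: 5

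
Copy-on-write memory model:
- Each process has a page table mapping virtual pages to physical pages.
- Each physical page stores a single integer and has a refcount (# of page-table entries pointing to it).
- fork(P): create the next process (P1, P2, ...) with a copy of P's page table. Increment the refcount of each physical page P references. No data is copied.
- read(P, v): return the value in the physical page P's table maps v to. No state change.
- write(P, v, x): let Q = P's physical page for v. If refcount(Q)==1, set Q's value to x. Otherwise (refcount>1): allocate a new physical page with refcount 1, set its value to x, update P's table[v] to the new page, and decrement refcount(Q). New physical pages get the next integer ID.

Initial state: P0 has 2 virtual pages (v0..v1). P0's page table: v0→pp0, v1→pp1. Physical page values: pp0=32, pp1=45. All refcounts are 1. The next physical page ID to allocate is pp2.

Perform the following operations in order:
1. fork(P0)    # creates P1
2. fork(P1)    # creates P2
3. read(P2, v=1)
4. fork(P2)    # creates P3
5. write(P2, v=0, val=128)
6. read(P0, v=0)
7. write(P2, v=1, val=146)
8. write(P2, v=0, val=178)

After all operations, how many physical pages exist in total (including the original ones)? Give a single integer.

Answer: 4

Derivation:
Op 1: fork(P0) -> P1. 2 ppages; refcounts: pp0:2 pp1:2
Op 2: fork(P1) -> P2. 2 ppages; refcounts: pp0:3 pp1:3
Op 3: read(P2, v1) -> 45. No state change.
Op 4: fork(P2) -> P3. 2 ppages; refcounts: pp0:4 pp1:4
Op 5: write(P2, v0, 128). refcount(pp0)=4>1 -> COPY to pp2. 3 ppages; refcounts: pp0:3 pp1:4 pp2:1
Op 6: read(P0, v0) -> 32. No state change.
Op 7: write(P2, v1, 146). refcount(pp1)=4>1 -> COPY to pp3. 4 ppages; refcounts: pp0:3 pp1:3 pp2:1 pp3:1
Op 8: write(P2, v0, 178). refcount(pp2)=1 -> write in place. 4 ppages; refcounts: pp0:3 pp1:3 pp2:1 pp3:1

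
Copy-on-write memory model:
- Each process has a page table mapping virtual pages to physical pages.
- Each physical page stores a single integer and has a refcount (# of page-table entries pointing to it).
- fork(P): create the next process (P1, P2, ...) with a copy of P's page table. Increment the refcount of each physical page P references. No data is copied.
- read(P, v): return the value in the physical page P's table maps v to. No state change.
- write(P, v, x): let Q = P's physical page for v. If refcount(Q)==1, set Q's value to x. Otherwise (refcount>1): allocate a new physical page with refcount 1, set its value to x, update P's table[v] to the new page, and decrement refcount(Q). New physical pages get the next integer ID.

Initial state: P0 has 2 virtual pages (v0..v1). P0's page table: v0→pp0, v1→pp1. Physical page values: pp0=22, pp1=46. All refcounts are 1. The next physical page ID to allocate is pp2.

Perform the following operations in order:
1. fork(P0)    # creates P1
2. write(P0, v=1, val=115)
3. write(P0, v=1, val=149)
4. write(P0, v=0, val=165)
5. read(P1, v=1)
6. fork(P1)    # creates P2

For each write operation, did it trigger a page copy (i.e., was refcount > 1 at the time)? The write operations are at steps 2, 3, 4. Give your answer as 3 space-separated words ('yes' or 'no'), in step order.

Op 1: fork(P0) -> P1. 2 ppages; refcounts: pp0:2 pp1:2
Op 2: write(P0, v1, 115). refcount(pp1)=2>1 -> COPY to pp2. 3 ppages; refcounts: pp0:2 pp1:1 pp2:1
Op 3: write(P0, v1, 149). refcount(pp2)=1 -> write in place. 3 ppages; refcounts: pp0:2 pp1:1 pp2:1
Op 4: write(P0, v0, 165). refcount(pp0)=2>1 -> COPY to pp3. 4 ppages; refcounts: pp0:1 pp1:1 pp2:1 pp3:1
Op 5: read(P1, v1) -> 46. No state change.
Op 6: fork(P1) -> P2. 4 ppages; refcounts: pp0:2 pp1:2 pp2:1 pp3:1

yes no yes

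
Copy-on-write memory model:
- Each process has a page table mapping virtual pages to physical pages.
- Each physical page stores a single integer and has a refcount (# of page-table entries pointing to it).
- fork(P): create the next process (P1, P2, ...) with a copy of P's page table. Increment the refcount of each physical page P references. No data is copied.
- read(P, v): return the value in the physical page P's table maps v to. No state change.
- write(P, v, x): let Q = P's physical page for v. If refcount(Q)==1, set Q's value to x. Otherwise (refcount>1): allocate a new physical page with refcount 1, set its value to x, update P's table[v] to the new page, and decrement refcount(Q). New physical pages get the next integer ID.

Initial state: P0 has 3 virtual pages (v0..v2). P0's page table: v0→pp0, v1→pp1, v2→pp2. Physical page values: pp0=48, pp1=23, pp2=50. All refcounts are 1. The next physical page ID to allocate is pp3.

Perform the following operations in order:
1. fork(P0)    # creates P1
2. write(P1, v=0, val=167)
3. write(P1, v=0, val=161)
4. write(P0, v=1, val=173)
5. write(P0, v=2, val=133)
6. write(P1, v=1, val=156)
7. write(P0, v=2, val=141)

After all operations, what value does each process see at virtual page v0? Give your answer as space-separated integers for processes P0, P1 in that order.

Op 1: fork(P0) -> P1. 3 ppages; refcounts: pp0:2 pp1:2 pp2:2
Op 2: write(P1, v0, 167). refcount(pp0)=2>1 -> COPY to pp3. 4 ppages; refcounts: pp0:1 pp1:2 pp2:2 pp3:1
Op 3: write(P1, v0, 161). refcount(pp3)=1 -> write in place. 4 ppages; refcounts: pp0:1 pp1:2 pp2:2 pp3:1
Op 4: write(P0, v1, 173). refcount(pp1)=2>1 -> COPY to pp4. 5 ppages; refcounts: pp0:1 pp1:1 pp2:2 pp3:1 pp4:1
Op 5: write(P0, v2, 133). refcount(pp2)=2>1 -> COPY to pp5. 6 ppages; refcounts: pp0:1 pp1:1 pp2:1 pp3:1 pp4:1 pp5:1
Op 6: write(P1, v1, 156). refcount(pp1)=1 -> write in place. 6 ppages; refcounts: pp0:1 pp1:1 pp2:1 pp3:1 pp4:1 pp5:1
Op 7: write(P0, v2, 141). refcount(pp5)=1 -> write in place. 6 ppages; refcounts: pp0:1 pp1:1 pp2:1 pp3:1 pp4:1 pp5:1
P0: v0 -> pp0 = 48
P1: v0 -> pp3 = 161

Answer: 48 161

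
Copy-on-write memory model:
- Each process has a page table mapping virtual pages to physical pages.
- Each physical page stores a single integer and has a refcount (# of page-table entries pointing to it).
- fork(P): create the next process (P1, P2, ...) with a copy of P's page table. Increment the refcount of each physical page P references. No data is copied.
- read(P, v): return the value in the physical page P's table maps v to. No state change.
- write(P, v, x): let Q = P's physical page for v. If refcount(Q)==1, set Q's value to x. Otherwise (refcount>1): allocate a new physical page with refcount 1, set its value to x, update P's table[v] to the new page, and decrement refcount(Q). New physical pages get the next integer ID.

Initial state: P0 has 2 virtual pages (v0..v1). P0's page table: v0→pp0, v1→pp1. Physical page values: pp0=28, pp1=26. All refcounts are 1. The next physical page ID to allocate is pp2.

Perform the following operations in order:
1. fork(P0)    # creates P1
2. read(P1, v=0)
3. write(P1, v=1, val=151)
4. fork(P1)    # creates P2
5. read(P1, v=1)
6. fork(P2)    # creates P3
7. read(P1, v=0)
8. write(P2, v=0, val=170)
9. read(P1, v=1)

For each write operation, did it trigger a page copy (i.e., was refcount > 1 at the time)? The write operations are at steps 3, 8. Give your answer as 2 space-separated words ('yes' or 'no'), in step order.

Op 1: fork(P0) -> P1. 2 ppages; refcounts: pp0:2 pp1:2
Op 2: read(P1, v0) -> 28. No state change.
Op 3: write(P1, v1, 151). refcount(pp1)=2>1 -> COPY to pp2. 3 ppages; refcounts: pp0:2 pp1:1 pp2:1
Op 4: fork(P1) -> P2. 3 ppages; refcounts: pp0:3 pp1:1 pp2:2
Op 5: read(P1, v1) -> 151. No state change.
Op 6: fork(P2) -> P3. 3 ppages; refcounts: pp0:4 pp1:1 pp2:3
Op 7: read(P1, v0) -> 28. No state change.
Op 8: write(P2, v0, 170). refcount(pp0)=4>1 -> COPY to pp3. 4 ppages; refcounts: pp0:3 pp1:1 pp2:3 pp3:1
Op 9: read(P1, v1) -> 151. No state change.

yes yes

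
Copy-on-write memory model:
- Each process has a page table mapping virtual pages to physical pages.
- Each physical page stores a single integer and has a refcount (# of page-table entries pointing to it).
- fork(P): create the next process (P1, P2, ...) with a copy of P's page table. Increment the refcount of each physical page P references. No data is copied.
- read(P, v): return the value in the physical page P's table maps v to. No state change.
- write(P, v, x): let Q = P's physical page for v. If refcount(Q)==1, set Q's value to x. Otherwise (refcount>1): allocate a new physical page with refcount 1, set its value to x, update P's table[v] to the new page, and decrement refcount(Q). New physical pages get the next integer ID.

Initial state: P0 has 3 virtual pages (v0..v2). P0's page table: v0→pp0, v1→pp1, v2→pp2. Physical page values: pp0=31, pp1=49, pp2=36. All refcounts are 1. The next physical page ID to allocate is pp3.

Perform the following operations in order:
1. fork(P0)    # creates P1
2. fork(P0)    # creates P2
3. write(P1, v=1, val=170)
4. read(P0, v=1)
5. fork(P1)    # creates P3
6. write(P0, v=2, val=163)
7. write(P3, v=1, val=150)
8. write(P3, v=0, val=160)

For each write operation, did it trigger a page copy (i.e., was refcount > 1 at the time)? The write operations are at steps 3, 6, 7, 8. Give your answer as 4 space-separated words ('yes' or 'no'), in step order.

Op 1: fork(P0) -> P1. 3 ppages; refcounts: pp0:2 pp1:2 pp2:2
Op 2: fork(P0) -> P2. 3 ppages; refcounts: pp0:3 pp1:3 pp2:3
Op 3: write(P1, v1, 170). refcount(pp1)=3>1 -> COPY to pp3. 4 ppages; refcounts: pp0:3 pp1:2 pp2:3 pp3:1
Op 4: read(P0, v1) -> 49. No state change.
Op 5: fork(P1) -> P3. 4 ppages; refcounts: pp0:4 pp1:2 pp2:4 pp3:2
Op 6: write(P0, v2, 163). refcount(pp2)=4>1 -> COPY to pp4. 5 ppages; refcounts: pp0:4 pp1:2 pp2:3 pp3:2 pp4:1
Op 7: write(P3, v1, 150). refcount(pp3)=2>1 -> COPY to pp5. 6 ppages; refcounts: pp0:4 pp1:2 pp2:3 pp3:1 pp4:1 pp5:1
Op 8: write(P3, v0, 160). refcount(pp0)=4>1 -> COPY to pp6. 7 ppages; refcounts: pp0:3 pp1:2 pp2:3 pp3:1 pp4:1 pp5:1 pp6:1

yes yes yes yes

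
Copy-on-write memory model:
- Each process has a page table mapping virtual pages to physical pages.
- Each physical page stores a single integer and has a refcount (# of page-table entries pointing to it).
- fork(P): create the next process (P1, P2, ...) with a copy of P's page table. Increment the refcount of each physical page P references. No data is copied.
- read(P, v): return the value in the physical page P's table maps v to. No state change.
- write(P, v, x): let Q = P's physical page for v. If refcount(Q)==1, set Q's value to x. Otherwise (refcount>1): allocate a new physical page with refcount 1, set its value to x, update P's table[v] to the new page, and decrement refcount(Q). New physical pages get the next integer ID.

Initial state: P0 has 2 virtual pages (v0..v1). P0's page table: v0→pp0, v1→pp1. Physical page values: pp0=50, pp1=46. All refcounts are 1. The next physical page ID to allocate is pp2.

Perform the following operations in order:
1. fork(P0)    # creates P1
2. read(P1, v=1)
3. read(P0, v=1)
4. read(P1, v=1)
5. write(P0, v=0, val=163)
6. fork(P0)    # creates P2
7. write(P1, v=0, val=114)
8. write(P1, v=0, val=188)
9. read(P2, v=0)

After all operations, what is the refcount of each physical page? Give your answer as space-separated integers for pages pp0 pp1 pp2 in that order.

Op 1: fork(P0) -> P1. 2 ppages; refcounts: pp0:2 pp1:2
Op 2: read(P1, v1) -> 46. No state change.
Op 3: read(P0, v1) -> 46. No state change.
Op 4: read(P1, v1) -> 46. No state change.
Op 5: write(P0, v0, 163). refcount(pp0)=2>1 -> COPY to pp2. 3 ppages; refcounts: pp0:1 pp1:2 pp2:1
Op 6: fork(P0) -> P2. 3 ppages; refcounts: pp0:1 pp1:3 pp2:2
Op 7: write(P1, v0, 114). refcount(pp0)=1 -> write in place. 3 ppages; refcounts: pp0:1 pp1:3 pp2:2
Op 8: write(P1, v0, 188). refcount(pp0)=1 -> write in place. 3 ppages; refcounts: pp0:1 pp1:3 pp2:2
Op 9: read(P2, v0) -> 163. No state change.

Answer: 1 3 2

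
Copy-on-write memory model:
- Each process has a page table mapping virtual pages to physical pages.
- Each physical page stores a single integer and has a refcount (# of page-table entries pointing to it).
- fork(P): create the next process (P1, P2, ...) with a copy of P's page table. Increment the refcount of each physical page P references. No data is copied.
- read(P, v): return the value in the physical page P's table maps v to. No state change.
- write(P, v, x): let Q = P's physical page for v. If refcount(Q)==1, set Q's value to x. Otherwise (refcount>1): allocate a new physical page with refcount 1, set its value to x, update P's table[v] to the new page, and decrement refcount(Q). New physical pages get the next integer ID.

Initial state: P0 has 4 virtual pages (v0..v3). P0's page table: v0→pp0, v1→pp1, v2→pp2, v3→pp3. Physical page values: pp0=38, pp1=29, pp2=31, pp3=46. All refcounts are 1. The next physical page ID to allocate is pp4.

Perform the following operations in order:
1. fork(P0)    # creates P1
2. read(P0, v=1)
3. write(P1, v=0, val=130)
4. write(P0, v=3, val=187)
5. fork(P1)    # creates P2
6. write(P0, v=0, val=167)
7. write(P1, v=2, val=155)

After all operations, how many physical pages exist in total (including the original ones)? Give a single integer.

Answer: 7

Derivation:
Op 1: fork(P0) -> P1. 4 ppages; refcounts: pp0:2 pp1:2 pp2:2 pp3:2
Op 2: read(P0, v1) -> 29. No state change.
Op 3: write(P1, v0, 130). refcount(pp0)=2>1 -> COPY to pp4. 5 ppages; refcounts: pp0:1 pp1:2 pp2:2 pp3:2 pp4:1
Op 4: write(P0, v3, 187). refcount(pp3)=2>1 -> COPY to pp5. 6 ppages; refcounts: pp0:1 pp1:2 pp2:2 pp3:1 pp4:1 pp5:1
Op 5: fork(P1) -> P2. 6 ppages; refcounts: pp0:1 pp1:3 pp2:3 pp3:2 pp4:2 pp5:1
Op 6: write(P0, v0, 167). refcount(pp0)=1 -> write in place. 6 ppages; refcounts: pp0:1 pp1:3 pp2:3 pp3:2 pp4:2 pp5:1
Op 7: write(P1, v2, 155). refcount(pp2)=3>1 -> COPY to pp6. 7 ppages; refcounts: pp0:1 pp1:3 pp2:2 pp3:2 pp4:2 pp5:1 pp6:1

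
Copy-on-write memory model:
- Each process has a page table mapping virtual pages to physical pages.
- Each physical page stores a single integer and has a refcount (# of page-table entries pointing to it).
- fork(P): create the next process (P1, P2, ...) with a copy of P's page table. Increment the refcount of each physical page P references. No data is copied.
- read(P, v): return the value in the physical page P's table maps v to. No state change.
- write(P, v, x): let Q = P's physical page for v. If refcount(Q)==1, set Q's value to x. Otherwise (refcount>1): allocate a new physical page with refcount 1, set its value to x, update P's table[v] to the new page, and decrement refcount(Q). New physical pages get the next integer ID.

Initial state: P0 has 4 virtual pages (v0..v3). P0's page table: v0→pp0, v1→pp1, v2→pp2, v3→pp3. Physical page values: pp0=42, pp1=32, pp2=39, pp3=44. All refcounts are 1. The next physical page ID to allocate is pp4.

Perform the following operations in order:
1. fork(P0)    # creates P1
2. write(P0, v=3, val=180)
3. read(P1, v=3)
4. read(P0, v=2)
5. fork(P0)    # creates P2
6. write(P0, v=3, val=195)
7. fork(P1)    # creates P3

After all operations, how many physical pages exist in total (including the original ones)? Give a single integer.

Answer: 6

Derivation:
Op 1: fork(P0) -> P1. 4 ppages; refcounts: pp0:2 pp1:2 pp2:2 pp3:2
Op 2: write(P0, v3, 180). refcount(pp3)=2>1 -> COPY to pp4. 5 ppages; refcounts: pp0:2 pp1:2 pp2:2 pp3:1 pp4:1
Op 3: read(P1, v3) -> 44. No state change.
Op 4: read(P0, v2) -> 39. No state change.
Op 5: fork(P0) -> P2. 5 ppages; refcounts: pp0:3 pp1:3 pp2:3 pp3:1 pp4:2
Op 6: write(P0, v3, 195). refcount(pp4)=2>1 -> COPY to pp5. 6 ppages; refcounts: pp0:3 pp1:3 pp2:3 pp3:1 pp4:1 pp5:1
Op 7: fork(P1) -> P3. 6 ppages; refcounts: pp0:4 pp1:4 pp2:4 pp3:2 pp4:1 pp5:1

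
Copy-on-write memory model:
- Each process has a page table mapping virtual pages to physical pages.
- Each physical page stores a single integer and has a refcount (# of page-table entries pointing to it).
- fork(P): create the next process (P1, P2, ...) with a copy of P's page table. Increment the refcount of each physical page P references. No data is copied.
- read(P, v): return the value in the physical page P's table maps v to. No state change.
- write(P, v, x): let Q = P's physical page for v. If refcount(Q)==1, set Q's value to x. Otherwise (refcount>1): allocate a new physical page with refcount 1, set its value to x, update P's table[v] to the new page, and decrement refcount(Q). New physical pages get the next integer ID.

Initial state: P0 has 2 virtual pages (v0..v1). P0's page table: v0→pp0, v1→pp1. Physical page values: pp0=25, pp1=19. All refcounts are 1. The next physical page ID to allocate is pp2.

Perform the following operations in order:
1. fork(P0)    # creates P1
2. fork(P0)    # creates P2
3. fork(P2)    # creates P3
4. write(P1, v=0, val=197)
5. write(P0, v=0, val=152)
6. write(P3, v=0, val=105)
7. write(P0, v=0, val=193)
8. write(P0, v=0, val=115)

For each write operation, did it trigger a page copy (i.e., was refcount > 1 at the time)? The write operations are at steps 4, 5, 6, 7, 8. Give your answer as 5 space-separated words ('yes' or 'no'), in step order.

Op 1: fork(P0) -> P1. 2 ppages; refcounts: pp0:2 pp1:2
Op 2: fork(P0) -> P2. 2 ppages; refcounts: pp0:3 pp1:3
Op 3: fork(P2) -> P3. 2 ppages; refcounts: pp0:4 pp1:4
Op 4: write(P1, v0, 197). refcount(pp0)=4>1 -> COPY to pp2. 3 ppages; refcounts: pp0:3 pp1:4 pp2:1
Op 5: write(P0, v0, 152). refcount(pp0)=3>1 -> COPY to pp3. 4 ppages; refcounts: pp0:2 pp1:4 pp2:1 pp3:1
Op 6: write(P3, v0, 105). refcount(pp0)=2>1 -> COPY to pp4. 5 ppages; refcounts: pp0:1 pp1:4 pp2:1 pp3:1 pp4:1
Op 7: write(P0, v0, 193). refcount(pp3)=1 -> write in place. 5 ppages; refcounts: pp0:1 pp1:4 pp2:1 pp3:1 pp4:1
Op 8: write(P0, v0, 115). refcount(pp3)=1 -> write in place. 5 ppages; refcounts: pp0:1 pp1:4 pp2:1 pp3:1 pp4:1

yes yes yes no no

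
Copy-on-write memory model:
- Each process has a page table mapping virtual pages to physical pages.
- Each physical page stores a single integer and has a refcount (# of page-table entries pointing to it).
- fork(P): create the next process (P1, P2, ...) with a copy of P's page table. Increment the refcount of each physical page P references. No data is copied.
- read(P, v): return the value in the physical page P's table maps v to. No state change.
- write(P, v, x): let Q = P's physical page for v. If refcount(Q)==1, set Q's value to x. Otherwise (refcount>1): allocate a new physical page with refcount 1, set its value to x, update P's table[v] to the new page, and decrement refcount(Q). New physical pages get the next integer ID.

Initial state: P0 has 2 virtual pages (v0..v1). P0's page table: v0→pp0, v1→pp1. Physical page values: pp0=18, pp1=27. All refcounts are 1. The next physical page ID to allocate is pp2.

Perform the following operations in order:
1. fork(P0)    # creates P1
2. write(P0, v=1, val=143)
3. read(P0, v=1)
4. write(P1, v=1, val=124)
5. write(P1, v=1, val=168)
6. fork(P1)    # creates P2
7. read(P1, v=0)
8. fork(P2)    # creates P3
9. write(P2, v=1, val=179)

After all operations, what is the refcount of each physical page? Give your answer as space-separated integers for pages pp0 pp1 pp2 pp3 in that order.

Op 1: fork(P0) -> P1. 2 ppages; refcounts: pp0:2 pp1:2
Op 2: write(P0, v1, 143). refcount(pp1)=2>1 -> COPY to pp2. 3 ppages; refcounts: pp0:2 pp1:1 pp2:1
Op 3: read(P0, v1) -> 143. No state change.
Op 4: write(P1, v1, 124). refcount(pp1)=1 -> write in place. 3 ppages; refcounts: pp0:2 pp1:1 pp2:1
Op 5: write(P1, v1, 168). refcount(pp1)=1 -> write in place. 3 ppages; refcounts: pp0:2 pp1:1 pp2:1
Op 6: fork(P1) -> P2. 3 ppages; refcounts: pp0:3 pp1:2 pp2:1
Op 7: read(P1, v0) -> 18. No state change.
Op 8: fork(P2) -> P3. 3 ppages; refcounts: pp0:4 pp1:3 pp2:1
Op 9: write(P2, v1, 179). refcount(pp1)=3>1 -> COPY to pp3. 4 ppages; refcounts: pp0:4 pp1:2 pp2:1 pp3:1

Answer: 4 2 1 1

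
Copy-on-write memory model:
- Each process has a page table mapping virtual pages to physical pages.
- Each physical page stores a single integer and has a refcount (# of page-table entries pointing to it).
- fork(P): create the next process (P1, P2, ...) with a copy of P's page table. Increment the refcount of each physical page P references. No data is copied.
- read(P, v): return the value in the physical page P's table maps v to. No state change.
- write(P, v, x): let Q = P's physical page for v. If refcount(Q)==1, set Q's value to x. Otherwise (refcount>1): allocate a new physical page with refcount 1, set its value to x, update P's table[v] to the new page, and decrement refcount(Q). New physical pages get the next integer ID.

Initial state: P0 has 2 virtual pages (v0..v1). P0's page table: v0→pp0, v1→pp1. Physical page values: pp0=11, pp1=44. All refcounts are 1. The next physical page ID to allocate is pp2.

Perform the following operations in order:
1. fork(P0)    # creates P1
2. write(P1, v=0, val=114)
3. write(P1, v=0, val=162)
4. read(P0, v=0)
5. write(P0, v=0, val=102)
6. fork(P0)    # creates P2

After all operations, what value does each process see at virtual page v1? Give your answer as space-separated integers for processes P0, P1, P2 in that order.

Op 1: fork(P0) -> P1. 2 ppages; refcounts: pp0:2 pp1:2
Op 2: write(P1, v0, 114). refcount(pp0)=2>1 -> COPY to pp2. 3 ppages; refcounts: pp0:1 pp1:2 pp2:1
Op 3: write(P1, v0, 162). refcount(pp2)=1 -> write in place. 3 ppages; refcounts: pp0:1 pp1:2 pp2:1
Op 4: read(P0, v0) -> 11. No state change.
Op 5: write(P0, v0, 102). refcount(pp0)=1 -> write in place. 3 ppages; refcounts: pp0:1 pp1:2 pp2:1
Op 6: fork(P0) -> P2. 3 ppages; refcounts: pp0:2 pp1:3 pp2:1
P0: v1 -> pp1 = 44
P1: v1 -> pp1 = 44
P2: v1 -> pp1 = 44

Answer: 44 44 44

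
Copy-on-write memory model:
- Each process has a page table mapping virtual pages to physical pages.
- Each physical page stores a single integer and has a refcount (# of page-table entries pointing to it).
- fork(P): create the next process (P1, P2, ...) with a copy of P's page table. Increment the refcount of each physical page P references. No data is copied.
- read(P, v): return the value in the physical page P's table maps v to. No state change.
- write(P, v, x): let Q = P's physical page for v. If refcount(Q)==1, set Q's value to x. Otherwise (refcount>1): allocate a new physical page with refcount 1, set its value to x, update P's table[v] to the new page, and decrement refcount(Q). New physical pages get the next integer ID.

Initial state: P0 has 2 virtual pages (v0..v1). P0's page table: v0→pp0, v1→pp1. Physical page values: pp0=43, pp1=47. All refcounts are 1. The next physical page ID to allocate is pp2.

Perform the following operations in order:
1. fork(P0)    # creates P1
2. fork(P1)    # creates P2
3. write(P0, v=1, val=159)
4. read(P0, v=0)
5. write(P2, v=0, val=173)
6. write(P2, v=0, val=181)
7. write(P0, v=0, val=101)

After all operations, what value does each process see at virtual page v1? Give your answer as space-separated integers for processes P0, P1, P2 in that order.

Answer: 159 47 47

Derivation:
Op 1: fork(P0) -> P1. 2 ppages; refcounts: pp0:2 pp1:2
Op 2: fork(P1) -> P2. 2 ppages; refcounts: pp0:3 pp1:3
Op 3: write(P0, v1, 159). refcount(pp1)=3>1 -> COPY to pp2. 3 ppages; refcounts: pp0:3 pp1:2 pp2:1
Op 4: read(P0, v0) -> 43. No state change.
Op 5: write(P2, v0, 173). refcount(pp0)=3>1 -> COPY to pp3. 4 ppages; refcounts: pp0:2 pp1:2 pp2:1 pp3:1
Op 6: write(P2, v0, 181). refcount(pp3)=1 -> write in place. 4 ppages; refcounts: pp0:2 pp1:2 pp2:1 pp3:1
Op 7: write(P0, v0, 101). refcount(pp0)=2>1 -> COPY to pp4. 5 ppages; refcounts: pp0:1 pp1:2 pp2:1 pp3:1 pp4:1
P0: v1 -> pp2 = 159
P1: v1 -> pp1 = 47
P2: v1 -> pp1 = 47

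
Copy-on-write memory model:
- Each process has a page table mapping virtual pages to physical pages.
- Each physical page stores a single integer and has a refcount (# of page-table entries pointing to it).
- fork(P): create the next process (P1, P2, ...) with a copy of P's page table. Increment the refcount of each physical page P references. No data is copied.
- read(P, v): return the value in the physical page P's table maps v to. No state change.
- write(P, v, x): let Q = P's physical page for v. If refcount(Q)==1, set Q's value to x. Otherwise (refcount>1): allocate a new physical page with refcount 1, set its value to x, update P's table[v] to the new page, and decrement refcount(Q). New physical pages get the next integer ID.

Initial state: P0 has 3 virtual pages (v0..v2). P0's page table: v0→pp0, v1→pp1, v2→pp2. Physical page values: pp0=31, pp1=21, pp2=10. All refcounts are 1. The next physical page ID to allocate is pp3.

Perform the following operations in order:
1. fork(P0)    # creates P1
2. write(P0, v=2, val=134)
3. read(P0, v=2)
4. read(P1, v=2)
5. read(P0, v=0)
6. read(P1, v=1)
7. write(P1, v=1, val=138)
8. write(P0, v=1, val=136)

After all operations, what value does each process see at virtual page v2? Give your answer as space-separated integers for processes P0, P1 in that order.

Answer: 134 10

Derivation:
Op 1: fork(P0) -> P1. 3 ppages; refcounts: pp0:2 pp1:2 pp2:2
Op 2: write(P0, v2, 134). refcount(pp2)=2>1 -> COPY to pp3. 4 ppages; refcounts: pp0:2 pp1:2 pp2:1 pp3:1
Op 3: read(P0, v2) -> 134. No state change.
Op 4: read(P1, v2) -> 10. No state change.
Op 5: read(P0, v0) -> 31. No state change.
Op 6: read(P1, v1) -> 21. No state change.
Op 7: write(P1, v1, 138). refcount(pp1)=2>1 -> COPY to pp4. 5 ppages; refcounts: pp0:2 pp1:1 pp2:1 pp3:1 pp4:1
Op 8: write(P0, v1, 136). refcount(pp1)=1 -> write in place. 5 ppages; refcounts: pp0:2 pp1:1 pp2:1 pp3:1 pp4:1
P0: v2 -> pp3 = 134
P1: v2 -> pp2 = 10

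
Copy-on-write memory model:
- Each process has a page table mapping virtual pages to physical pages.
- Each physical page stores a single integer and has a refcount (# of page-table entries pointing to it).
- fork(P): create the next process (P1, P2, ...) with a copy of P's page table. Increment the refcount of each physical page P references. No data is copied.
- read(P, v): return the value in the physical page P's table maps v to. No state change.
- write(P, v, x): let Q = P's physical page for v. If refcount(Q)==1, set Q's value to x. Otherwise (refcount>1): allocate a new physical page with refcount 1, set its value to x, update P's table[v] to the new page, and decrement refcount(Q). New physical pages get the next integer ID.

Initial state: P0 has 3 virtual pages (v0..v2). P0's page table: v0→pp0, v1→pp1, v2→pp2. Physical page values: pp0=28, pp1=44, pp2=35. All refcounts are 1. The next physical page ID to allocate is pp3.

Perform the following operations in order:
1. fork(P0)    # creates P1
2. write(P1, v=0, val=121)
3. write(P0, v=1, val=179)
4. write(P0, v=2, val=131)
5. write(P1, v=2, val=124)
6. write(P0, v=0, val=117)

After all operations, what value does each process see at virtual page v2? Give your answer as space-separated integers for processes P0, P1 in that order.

Op 1: fork(P0) -> P1. 3 ppages; refcounts: pp0:2 pp1:2 pp2:2
Op 2: write(P1, v0, 121). refcount(pp0)=2>1 -> COPY to pp3. 4 ppages; refcounts: pp0:1 pp1:2 pp2:2 pp3:1
Op 3: write(P0, v1, 179). refcount(pp1)=2>1 -> COPY to pp4. 5 ppages; refcounts: pp0:1 pp1:1 pp2:2 pp3:1 pp4:1
Op 4: write(P0, v2, 131). refcount(pp2)=2>1 -> COPY to pp5. 6 ppages; refcounts: pp0:1 pp1:1 pp2:1 pp3:1 pp4:1 pp5:1
Op 5: write(P1, v2, 124). refcount(pp2)=1 -> write in place. 6 ppages; refcounts: pp0:1 pp1:1 pp2:1 pp3:1 pp4:1 pp5:1
Op 6: write(P0, v0, 117). refcount(pp0)=1 -> write in place. 6 ppages; refcounts: pp0:1 pp1:1 pp2:1 pp3:1 pp4:1 pp5:1
P0: v2 -> pp5 = 131
P1: v2 -> pp2 = 124

Answer: 131 124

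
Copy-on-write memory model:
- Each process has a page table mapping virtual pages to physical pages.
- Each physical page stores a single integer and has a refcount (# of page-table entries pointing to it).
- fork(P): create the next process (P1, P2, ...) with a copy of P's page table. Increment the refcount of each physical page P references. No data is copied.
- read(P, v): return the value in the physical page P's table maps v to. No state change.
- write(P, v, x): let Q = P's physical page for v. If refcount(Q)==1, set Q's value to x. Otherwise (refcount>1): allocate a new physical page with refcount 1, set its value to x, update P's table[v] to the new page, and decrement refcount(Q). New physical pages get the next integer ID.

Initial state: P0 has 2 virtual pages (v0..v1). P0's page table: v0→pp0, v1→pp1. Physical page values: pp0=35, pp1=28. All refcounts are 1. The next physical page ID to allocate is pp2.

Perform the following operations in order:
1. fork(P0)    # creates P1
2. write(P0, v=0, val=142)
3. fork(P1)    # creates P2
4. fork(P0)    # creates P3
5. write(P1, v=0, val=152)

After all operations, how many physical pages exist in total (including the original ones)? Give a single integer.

Answer: 4

Derivation:
Op 1: fork(P0) -> P1. 2 ppages; refcounts: pp0:2 pp1:2
Op 2: write(P0, v0, 142). refcount(pp0)=2>1 -> COPY to pp2. 3 ppages; refcounts: pp0:1 pp1:2 pp2:1
Op 3: fork(P1) -> P2. 3 ppages; refcounts: pp0:2 pp1:3 pp2:1
Op 4: fork(P0) -> P3. 3 ppages; refcounts: pp0:2 pp1:4 pp2:2
Op 5: write(P1, v0, 152). refcount(pp0)=2>1 -> COPY to pp3. 4 ppages; refcounts: pp0:1 pp1:4 pp2:2 pp3:1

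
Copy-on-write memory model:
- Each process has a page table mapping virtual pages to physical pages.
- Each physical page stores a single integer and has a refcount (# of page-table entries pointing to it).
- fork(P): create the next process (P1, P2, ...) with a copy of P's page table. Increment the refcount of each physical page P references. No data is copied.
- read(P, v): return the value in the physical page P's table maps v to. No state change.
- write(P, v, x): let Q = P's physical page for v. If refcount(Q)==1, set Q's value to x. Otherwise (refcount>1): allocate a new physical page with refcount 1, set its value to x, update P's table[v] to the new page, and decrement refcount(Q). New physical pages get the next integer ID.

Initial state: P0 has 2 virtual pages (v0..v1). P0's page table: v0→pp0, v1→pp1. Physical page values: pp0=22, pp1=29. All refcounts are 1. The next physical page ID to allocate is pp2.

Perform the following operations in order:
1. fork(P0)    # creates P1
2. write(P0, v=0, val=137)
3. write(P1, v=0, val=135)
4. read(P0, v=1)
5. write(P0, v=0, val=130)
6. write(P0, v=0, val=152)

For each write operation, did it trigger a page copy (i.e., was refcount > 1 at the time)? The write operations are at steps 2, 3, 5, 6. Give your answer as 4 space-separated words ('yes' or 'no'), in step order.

Op 1: fork(P0) -> P1. 2 ppages; refcounts: pp0:2 pp1:2
Op 2: write(P0, v0, 137). refcount(pp0)=2>1 -> COPY to pp2. 3 ppages; refcounts: pp0:1 pp1:2 pp2:1
Op 3: write(P1, v0, 135). refcount(pp0)=1 -> write in place. 3 ppages; refcounts: pp0:1 pp1:2 pp2:1
Op 4: read(P0, v1) -> 29. No state change.
Op 5: write(P0, v0, 130). refcount(pp2)=1 -> write in place. 3 ppages; refcounts: pp0:1 pp1:2 pp2:1
Op 6: write(P0, v0, 152). refcount(pp2)=1 -> write in place. 3 ppages; refcounts: pp0:1 pp1:2 pp2:1

yes no no no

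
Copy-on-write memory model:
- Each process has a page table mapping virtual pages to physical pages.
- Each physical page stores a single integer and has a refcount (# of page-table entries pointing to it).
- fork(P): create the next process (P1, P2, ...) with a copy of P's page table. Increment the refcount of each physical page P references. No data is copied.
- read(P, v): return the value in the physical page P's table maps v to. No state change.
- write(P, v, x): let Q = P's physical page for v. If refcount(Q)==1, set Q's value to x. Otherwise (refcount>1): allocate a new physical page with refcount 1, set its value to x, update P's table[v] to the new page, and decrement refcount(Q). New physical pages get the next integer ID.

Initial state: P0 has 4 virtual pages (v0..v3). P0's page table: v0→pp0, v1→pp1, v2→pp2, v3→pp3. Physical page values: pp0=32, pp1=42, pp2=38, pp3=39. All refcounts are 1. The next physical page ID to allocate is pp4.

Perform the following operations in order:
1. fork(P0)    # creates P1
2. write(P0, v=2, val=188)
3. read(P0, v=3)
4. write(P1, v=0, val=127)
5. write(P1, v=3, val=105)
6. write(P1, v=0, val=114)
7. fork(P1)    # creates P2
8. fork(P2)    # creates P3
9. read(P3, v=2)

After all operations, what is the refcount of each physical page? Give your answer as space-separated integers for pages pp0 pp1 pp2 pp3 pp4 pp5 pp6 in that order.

Op 1: fork(P0) -> P1. 4 ppages; refcounts: pp0:2 pp1:2 pp2:2 pp3:2
Op 2: write(P0, v2, 188). refcount(pp2)=2>1 -> COPY to pp4. 5 ppages; refcounts: pp0:2 pp1:2 pp2:1 pp3:2 pp4:1
Op 3: read(P0, v3) -> 39. No state change.
Op 4: write(P1, v0, 127). refcount(pp0)=2>1 -> COPY to pp5. 6 ppages; refcounts: pp0:1 pp1:2 pp2:1 pp3:2 pp4:1 pp5:1
Op 5: write(P1, v3, 105). refcount(pp3)=2>1 -> COPY to pp6. 7 ppages; refcounts: pp0:1 pp1:2 pp2:1 pp3:1 pp4:1 pp5:1 pp6:1
Op 6: write(P1, v0, 114). refcount(pp5)=1 -> write in place. 7 ppages; refcounts: pp0:1 pp1:2 pp2:1 pp3:1 pp4:1 pp5:1 pp6:1
Op 7: fork(P1) -> P2. 7 ppages; refcounts: pp0:1 pp1:3 pp2:2 pp3:1 pp4:1 pp5:2 pp6:2
Op 8: fork(P2) -> P3. 7 ppages; refcounts: pp0:1 pp1:4 pp2:3 pp3:1 pp4:1 pp5:3 pp6:3
Op 9: read(P3, v2) -> 38. No state change.

Answer: 1 4 3 1 1 3 3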